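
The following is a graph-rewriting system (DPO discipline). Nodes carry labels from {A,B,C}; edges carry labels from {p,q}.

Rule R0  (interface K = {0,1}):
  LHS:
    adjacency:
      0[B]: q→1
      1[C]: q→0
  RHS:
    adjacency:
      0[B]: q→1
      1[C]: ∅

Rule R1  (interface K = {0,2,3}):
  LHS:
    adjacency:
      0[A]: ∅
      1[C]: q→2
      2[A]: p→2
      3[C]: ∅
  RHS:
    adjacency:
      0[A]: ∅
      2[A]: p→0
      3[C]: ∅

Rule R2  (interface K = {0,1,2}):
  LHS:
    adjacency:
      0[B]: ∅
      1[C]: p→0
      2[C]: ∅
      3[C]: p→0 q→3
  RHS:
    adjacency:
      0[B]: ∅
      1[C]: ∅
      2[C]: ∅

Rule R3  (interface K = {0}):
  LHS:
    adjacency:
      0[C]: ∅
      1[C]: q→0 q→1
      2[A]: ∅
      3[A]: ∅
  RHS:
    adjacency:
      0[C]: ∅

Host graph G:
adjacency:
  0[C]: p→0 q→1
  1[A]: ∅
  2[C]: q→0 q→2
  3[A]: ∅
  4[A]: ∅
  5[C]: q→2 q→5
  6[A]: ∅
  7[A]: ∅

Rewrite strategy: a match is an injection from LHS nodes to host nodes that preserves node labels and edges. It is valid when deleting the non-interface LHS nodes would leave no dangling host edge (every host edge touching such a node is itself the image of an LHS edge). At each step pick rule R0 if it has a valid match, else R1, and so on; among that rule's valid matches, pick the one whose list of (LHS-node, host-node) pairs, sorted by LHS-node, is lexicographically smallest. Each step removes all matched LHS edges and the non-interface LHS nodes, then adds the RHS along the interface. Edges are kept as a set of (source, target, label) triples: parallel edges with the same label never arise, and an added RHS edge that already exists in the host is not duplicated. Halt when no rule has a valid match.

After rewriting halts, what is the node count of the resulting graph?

Answer: 2

Steps:
[0] host  ⇒  8 nodes, 6 edges  {0-p->0 0-q->1 2-q->0 2-q->2 5-q->2 5-q->5}
[1] R3 @ {0↦2, 1↦5, 2↦3, 3↦4}  ⇒  5 nodes, 4 edges  {0-p->0 0-q->1 2-q->0 2-q->2}
[2] R3 @ {0↦0, 1↦2, 2↦6, 3↦7}  ⇒  2 nodes, 2 edges  {0-p->0 0-q->1}
final graph: no rule applies after step 2
NF nodes: {0:C, 1:A}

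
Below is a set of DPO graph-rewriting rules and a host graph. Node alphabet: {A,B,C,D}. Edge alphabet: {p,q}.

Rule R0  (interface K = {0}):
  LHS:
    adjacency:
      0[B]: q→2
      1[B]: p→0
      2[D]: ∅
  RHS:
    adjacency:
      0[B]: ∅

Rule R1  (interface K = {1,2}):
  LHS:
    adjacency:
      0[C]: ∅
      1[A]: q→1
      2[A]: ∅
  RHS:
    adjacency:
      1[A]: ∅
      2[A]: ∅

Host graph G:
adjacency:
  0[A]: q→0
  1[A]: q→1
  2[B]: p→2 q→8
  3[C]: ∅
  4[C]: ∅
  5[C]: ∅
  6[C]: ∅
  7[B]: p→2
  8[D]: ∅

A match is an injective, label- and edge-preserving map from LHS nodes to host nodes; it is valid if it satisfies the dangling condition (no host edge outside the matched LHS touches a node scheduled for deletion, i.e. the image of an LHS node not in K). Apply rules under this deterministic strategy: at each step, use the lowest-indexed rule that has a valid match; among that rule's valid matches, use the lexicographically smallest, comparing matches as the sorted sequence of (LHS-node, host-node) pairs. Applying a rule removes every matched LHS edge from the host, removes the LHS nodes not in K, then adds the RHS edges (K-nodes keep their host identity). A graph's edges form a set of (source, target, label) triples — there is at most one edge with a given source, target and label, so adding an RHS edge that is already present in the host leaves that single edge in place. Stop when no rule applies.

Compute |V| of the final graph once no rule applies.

[0] host  ⇒  9 nodes, 5 edges  {0-q->0 1-q->1 2-p->2 2-q->8 7-p->2}
[1] R0 @ {0↦2, 1↦7, 2↦8}  ⇒  7 nodes, 3 edges  {0-q->0 1-q->1 2-p->2}
[2] R1 @ {0↦3, 1↦0, 2↦1}  ⇒  6 nodes, 2 edges  {1-q->1 2-p->2}
[3] R1 @ {0↦4, 1↦1, 2↦0}  ⇒  5 nodes, 1 edges  {2-p->2}
normal form: no rule applies after step 3
NF nodes: {0:A, 1:A, 2:B, 5:C, 6:C}

Answer: 5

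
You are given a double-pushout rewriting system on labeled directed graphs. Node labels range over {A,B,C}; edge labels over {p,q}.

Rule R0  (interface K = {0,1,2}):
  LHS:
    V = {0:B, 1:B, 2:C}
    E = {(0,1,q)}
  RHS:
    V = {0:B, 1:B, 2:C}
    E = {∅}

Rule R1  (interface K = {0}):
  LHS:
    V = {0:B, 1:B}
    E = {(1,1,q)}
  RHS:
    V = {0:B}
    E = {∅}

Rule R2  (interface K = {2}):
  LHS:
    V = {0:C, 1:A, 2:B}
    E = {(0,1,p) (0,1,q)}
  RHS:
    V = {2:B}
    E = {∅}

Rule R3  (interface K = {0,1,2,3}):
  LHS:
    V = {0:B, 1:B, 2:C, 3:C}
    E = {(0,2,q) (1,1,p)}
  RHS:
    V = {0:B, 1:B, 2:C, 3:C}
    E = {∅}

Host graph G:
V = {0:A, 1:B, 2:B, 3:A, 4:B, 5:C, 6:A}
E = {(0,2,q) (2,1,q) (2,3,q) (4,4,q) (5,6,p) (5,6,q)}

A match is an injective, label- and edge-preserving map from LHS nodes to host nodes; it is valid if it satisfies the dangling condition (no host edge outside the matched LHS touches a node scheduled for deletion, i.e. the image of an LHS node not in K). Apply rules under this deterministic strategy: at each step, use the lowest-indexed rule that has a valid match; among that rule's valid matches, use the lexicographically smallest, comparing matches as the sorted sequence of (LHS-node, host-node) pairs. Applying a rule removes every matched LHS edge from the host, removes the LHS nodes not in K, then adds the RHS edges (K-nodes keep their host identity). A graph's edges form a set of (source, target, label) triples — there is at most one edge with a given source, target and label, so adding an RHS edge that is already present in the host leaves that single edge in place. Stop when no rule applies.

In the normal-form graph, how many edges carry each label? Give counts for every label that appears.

[0] host  ⇒  7 nodes, 6 edges  {0-q->2 2-q->1 2-q->3 4-q->4 5-p->6 5-q->6}
[1] R0 @ {0↦2, 1↦1, 2↦5}  ⇒  7 nodes, 5 edges  {0-q->2 2-q->3 4-q->4 5-p->6 5-q->6}
[2] R1 @ {0↦1, 1↦4}  ⇒  6 nodes, 4 edges  {0-q->2 2-q->3 5-p->6 5-q->6}
[3] R2 @ {0↦5, 1↦6, 2↦1}  ⇒  4 nodes, 2 edges  {0-q->2 2-q->3}
final graph: no rule applies after step 3
NF edges: [(0, 2, 'q'), (2, 3, 'q')]

Answer: q:2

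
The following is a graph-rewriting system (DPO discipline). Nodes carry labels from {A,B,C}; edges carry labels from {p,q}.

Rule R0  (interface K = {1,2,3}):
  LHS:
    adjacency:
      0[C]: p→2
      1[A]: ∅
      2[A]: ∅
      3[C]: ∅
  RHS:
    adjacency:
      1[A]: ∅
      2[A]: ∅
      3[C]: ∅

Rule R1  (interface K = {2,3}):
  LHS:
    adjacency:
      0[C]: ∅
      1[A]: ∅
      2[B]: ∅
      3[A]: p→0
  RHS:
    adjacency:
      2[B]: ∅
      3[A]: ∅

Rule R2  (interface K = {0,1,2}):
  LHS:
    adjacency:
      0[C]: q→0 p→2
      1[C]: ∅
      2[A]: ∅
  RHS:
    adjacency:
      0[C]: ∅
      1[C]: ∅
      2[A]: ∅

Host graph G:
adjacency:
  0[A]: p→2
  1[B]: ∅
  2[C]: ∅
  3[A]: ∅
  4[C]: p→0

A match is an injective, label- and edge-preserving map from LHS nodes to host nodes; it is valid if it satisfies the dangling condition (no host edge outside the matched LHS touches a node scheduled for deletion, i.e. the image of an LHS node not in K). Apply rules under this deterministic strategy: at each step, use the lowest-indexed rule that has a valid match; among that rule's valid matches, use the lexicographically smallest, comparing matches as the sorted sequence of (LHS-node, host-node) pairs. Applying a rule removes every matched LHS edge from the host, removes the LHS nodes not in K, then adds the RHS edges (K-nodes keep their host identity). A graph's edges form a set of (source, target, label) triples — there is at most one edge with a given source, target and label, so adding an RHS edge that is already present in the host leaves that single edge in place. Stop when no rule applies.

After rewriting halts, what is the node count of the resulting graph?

initial: |V|=5 |E|=2  E = 0-p->2 4-p->0
step 1: apply R0 at {0↦4, 1↦3, 2↦0, 3↦2}  → |V|=4 |E|=1  E = 0-p->2
step 2: apply R1 at {0↦2, 1↦3, 2↦1, 3↦0}  → |V|=2 |E|=0  E = ∅
normal form: no rule applies after step 2
NF nodes: {0:A, 1:B}

Answer: 2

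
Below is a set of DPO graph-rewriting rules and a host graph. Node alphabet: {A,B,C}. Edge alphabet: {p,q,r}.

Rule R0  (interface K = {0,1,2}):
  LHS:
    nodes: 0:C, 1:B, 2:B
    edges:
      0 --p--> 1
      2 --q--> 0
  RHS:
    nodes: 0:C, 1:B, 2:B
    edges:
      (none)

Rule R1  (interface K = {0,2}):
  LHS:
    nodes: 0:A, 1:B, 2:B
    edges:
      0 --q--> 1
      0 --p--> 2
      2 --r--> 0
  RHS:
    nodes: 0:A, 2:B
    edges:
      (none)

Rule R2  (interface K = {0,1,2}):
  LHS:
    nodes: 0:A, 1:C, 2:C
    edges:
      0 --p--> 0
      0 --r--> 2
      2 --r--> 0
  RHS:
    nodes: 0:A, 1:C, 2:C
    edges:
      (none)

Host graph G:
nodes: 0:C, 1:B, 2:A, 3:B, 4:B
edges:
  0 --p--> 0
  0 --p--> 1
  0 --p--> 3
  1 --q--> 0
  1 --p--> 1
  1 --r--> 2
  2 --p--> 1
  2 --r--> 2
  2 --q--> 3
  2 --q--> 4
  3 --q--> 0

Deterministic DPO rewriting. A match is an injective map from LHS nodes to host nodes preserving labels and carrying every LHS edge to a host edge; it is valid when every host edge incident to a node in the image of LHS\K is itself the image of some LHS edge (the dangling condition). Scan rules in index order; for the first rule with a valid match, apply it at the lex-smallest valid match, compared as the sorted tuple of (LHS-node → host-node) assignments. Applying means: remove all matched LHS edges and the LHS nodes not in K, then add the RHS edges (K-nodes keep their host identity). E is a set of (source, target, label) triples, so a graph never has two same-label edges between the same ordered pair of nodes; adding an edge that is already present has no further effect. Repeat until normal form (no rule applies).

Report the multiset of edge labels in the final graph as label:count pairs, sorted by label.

start.  V:5 E:11  edges: 0-p->0 0-p->1 0-p->3 1-q->0 1-p->1 1-r->2 2-p->1 2-r->2 2-q->3 2-q->4 3-q->0
1. fire R0 via {0↦0, 1↦1, 2↦3}  →  V:5 E:9  edges: 0-p->0 0-p->3 1-q->0 1-p->1 1-r->2 2-p->1 2-r->2 2-q->3 2-q->4
2. fire R0 via {0↦0, 1↦3, 2↦1}  →  V:5 E:7  edges: 0-p->0 1-p->1 1-r->2 2-p->1 2-r->2 2-q->3 2-q->4
3. fire R1 via {0↦2, 1↦3, 2↦1}  →  V:4 E:4  edges: 0-p->0 1-p->1 2-r->2 2-q->4
halt: no rule applies after step 3
NF edges: [(0, 0, 'p'), (1, 1, 'p'), (2, 2, 'r'), (2, 4, 'q')]

Answer: p:2 q:1 r:1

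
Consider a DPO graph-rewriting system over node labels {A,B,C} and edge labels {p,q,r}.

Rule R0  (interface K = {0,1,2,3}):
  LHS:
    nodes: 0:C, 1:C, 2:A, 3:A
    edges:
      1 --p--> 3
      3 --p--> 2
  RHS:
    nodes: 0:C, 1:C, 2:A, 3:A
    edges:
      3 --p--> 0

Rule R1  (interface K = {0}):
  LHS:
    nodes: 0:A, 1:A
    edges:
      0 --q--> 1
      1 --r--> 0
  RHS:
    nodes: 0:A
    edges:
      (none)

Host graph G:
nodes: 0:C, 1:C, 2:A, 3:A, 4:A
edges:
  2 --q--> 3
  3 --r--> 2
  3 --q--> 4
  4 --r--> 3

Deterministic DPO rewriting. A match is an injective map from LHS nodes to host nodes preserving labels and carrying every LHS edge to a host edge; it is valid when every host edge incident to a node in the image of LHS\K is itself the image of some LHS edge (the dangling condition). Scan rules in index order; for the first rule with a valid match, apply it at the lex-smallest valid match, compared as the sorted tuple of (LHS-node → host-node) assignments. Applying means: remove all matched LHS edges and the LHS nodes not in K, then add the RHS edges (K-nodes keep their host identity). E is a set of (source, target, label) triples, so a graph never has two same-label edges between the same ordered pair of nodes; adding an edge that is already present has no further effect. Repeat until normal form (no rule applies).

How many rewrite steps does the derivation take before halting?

start.  V:5 E:4  edges: 2-q->3 3-r->2 3-q->4 4-r->3
1. fire R1 via {0↦3, 1↦4}  →  V:4 E:2  edges: 2-q->3 3-r->2
2. fire R1 via {0↦2, 1↦3}  →  V:3 E:0  edges: ∅
halt: no rule applies after step 2

Answer: 2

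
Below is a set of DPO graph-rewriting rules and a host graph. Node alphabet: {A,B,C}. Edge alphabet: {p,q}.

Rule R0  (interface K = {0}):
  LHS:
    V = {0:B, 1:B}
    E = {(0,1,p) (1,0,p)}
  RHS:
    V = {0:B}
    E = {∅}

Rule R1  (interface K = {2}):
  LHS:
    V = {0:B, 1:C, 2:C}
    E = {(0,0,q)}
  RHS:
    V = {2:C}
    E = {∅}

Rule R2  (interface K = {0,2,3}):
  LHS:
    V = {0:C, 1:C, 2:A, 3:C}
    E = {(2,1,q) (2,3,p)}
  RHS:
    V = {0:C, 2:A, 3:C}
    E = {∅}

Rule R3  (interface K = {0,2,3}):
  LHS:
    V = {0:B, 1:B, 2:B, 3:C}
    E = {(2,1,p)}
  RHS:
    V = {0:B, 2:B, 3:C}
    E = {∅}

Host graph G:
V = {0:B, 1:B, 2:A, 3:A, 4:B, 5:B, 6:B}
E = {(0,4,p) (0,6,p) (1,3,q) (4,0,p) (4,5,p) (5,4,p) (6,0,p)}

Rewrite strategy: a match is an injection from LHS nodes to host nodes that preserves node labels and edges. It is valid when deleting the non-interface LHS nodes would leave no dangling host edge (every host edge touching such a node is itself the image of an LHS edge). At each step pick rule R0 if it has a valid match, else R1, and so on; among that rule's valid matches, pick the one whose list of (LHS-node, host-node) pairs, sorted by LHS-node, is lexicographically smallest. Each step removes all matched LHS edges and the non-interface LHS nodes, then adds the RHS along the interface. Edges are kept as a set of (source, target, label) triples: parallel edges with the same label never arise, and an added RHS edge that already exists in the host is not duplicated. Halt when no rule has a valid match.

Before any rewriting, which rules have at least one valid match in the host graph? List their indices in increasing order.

Answer: [R0]

Derivation:
R0: 2 valid matches — {0↦0, 1↦6}, {0↦4, 1↦5}
R1: no valid match — LHS pattern not found
R2: no valid match — LHS pattern not found
R3: no valid match — LHS pattern not found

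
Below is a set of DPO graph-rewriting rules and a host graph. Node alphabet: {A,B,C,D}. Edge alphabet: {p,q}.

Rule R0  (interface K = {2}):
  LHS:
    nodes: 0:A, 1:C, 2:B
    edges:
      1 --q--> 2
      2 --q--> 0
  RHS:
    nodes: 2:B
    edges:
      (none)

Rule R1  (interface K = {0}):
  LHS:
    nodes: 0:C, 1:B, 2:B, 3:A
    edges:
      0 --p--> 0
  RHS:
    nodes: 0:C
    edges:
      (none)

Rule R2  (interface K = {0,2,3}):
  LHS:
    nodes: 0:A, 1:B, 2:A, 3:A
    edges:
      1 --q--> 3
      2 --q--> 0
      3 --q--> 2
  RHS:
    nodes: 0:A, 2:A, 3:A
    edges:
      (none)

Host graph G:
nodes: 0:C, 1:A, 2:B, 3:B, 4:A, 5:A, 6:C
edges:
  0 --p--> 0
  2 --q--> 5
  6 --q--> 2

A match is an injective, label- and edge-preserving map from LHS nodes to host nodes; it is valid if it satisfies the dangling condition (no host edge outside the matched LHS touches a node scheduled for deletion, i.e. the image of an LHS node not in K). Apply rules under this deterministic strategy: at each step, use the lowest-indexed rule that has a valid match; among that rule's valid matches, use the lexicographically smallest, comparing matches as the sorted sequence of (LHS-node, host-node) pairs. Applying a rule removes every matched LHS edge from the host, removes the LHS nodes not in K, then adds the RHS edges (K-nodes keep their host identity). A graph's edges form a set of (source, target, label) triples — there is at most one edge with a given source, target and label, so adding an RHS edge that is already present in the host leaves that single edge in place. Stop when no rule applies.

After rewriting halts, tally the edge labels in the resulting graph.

[0] host  ⇒  7 nodes, 3 edges  {0-p->0 2-q->5 6-q->2}
[1] R0 @ {0↦5, 1↦6, 2↦2}  ⇒  5 nodes, 1 edges  {0-p->0}
[2] R1 @ {0↦0, 1↦2, 2↦3, 3↦1}  ⇒  2 nodes, 0 edges  {∅}
normal form: no rule applies after step 2
NF edges: []

Answer: (no edges)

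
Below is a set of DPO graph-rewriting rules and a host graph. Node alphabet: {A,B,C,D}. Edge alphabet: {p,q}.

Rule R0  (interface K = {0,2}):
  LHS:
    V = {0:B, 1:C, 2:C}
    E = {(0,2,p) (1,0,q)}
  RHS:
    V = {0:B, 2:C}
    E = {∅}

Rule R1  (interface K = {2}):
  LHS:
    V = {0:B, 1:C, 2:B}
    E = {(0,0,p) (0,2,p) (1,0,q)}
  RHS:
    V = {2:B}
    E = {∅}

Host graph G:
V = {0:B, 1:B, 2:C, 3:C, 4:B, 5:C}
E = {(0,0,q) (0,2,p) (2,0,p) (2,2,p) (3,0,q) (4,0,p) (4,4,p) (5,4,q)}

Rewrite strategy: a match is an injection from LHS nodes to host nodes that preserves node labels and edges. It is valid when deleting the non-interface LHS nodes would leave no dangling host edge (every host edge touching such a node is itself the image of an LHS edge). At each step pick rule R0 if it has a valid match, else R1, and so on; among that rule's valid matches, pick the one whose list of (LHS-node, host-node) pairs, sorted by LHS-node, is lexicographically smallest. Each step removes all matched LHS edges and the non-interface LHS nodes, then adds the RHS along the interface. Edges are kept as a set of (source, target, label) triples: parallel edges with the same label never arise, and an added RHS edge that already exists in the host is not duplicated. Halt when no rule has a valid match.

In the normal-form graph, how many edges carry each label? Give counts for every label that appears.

Answer: p:2 q:1

Derivation:
start.  V:6 E:8  edges: 0-q->0 0-p->2 2-p->0 2-p->2 3-q->0 4-p->0 4-p->4 5-q->4
1. fire R0 via {0↦0, 1↦3, 2↦2}  →  V:5 E:6  edges: 0-q->0 2-p->0 2-p->2 4-p->0 4-p->4 5-q->4
2. fire R1 via {0↦4, 1↦5, 2↦0}  →  V:3 E:3  edges: 0-q->0 2-p->0 2-p->2
final graph: no rule applies after step 2
NF edges: [(0, 0, 'q'), (2, 0, 'p'), (2, 2, 'p')]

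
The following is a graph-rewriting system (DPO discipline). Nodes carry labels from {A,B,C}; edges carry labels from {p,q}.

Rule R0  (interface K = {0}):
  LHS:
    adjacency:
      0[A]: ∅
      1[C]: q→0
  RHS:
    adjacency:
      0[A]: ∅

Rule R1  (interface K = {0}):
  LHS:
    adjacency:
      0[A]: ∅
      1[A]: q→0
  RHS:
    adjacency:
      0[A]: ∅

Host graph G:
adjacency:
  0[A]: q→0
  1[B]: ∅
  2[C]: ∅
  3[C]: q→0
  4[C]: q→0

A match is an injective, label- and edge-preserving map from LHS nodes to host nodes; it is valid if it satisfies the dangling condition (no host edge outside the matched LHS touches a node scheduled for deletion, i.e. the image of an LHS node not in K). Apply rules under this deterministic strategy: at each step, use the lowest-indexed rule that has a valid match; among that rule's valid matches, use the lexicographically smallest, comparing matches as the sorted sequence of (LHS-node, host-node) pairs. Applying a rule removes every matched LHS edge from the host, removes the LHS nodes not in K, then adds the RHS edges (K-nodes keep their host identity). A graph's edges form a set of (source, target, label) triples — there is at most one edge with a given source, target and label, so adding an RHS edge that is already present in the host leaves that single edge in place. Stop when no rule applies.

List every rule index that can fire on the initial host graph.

Answer: [R0]

Derivation:
R0: 2 valid matches — {0↦0, 1↦3}, {0↦0, 1↦4}
R1: no valid match — LHS pattern not found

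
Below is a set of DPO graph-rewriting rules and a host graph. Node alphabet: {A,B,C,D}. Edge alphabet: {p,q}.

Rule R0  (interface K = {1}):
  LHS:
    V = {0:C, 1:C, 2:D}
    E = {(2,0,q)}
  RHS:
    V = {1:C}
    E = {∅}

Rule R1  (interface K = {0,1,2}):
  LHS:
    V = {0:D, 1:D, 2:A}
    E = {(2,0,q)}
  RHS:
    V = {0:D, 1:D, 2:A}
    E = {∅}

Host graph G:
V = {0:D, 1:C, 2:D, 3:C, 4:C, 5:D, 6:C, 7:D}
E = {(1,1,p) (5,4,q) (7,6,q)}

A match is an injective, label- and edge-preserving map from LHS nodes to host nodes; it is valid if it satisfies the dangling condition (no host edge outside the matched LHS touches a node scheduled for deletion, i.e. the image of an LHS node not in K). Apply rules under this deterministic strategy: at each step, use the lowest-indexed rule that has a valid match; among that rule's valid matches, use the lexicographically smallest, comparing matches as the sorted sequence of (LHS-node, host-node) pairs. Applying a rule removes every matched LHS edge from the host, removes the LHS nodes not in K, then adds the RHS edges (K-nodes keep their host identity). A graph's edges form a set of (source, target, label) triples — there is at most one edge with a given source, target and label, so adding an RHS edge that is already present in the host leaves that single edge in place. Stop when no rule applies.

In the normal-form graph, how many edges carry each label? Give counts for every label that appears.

initial: |V|=8 |E|=3  E = 1-p->1 5-q->4 7-q->6
step 1: apply R0 at {0↦4, 1↦1, 2↦5}  → |V|=6 |E|=2  E = 1-p->1 7-q->6
step 2: apply R0 at {0↦6, 1↦1, 2↦7}  → |V|=4 |E|=1  E = 1-p->1
halt: no rule applies after step 2
NF edges: [(1, 1, 'p')]

Answer: p:1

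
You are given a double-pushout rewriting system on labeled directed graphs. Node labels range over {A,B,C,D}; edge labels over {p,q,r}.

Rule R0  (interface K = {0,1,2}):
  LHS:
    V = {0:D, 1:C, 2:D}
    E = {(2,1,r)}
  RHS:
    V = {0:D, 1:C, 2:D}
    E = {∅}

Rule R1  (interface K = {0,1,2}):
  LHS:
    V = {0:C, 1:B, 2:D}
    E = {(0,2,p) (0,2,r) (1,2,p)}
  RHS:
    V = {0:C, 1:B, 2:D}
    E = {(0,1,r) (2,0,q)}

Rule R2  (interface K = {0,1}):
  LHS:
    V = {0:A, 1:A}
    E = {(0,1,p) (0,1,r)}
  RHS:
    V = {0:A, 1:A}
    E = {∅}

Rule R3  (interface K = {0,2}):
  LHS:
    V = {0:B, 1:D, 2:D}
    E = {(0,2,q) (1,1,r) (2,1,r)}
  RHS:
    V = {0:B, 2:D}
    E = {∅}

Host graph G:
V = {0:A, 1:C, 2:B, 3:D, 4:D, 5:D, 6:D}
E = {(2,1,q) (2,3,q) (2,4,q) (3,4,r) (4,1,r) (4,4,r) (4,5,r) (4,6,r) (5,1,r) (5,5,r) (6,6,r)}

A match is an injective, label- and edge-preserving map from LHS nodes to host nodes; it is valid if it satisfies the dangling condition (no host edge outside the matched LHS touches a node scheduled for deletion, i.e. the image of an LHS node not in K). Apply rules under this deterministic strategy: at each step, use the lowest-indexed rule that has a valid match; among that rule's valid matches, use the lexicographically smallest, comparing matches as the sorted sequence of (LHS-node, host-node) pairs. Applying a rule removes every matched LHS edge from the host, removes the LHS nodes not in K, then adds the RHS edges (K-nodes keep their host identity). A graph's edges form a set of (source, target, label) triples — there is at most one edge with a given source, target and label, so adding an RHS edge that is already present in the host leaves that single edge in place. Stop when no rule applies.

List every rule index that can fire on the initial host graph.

R0: 6 valid matches — {0↦3, 1↦1, 2↦4}, {0↦3, 1↦1, 2↦5}, {0↦4, 1↦1, 2↦5} (+3 more)
R1: no valid match — LHS pattern not found
R2: no valid match — LHS pattern not found
R3: 1 valid match — {0↦2, 1↦6, 2↦4}

Answer: [R0,R3]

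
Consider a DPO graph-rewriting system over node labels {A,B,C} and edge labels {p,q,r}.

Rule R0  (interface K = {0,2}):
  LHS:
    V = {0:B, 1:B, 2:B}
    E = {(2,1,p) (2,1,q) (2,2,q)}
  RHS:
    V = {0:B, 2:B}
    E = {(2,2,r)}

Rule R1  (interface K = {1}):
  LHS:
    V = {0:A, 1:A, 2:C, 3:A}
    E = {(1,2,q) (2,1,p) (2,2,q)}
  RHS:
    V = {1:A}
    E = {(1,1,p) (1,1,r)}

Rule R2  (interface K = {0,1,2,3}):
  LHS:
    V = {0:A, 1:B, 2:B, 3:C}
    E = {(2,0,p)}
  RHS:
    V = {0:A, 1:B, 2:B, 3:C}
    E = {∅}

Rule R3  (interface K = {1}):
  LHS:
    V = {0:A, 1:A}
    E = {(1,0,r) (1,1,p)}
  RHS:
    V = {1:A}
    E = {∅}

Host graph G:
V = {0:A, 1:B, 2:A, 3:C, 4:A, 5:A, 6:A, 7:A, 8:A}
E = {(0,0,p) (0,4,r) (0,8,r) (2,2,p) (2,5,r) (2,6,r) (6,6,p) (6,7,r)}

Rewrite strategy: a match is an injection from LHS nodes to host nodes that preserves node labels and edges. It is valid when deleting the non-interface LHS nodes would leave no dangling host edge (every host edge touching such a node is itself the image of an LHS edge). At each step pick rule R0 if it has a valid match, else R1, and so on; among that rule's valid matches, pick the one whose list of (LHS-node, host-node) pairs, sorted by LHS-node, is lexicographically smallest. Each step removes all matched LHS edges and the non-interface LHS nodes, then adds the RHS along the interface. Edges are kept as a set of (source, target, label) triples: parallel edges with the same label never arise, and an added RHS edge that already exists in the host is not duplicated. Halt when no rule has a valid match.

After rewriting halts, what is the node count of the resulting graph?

Answer: 6

Derivation:
start.  V:9 E:8  edges: 0-p->0 0-r->4 0-r->8 2-p->2 2-r->5 2-r->6 6-p->6 6-r->7
1. fire R3 via {0↦4, 1↦0}  →  V:8 E:6  edges: 0-r->8 2-p->2 2-r->5 2-r->6 6-p->6 6-r->7
2. fire R3 via {0↦5, 1↦2}  →  V:7 E:4  edges: 0-r->8 2-r->6 6-p->6 6-r->7
3. fire R3 via {0↦7, 1↦6}  →  V:6 E:2  edges: 0-r->8 2-r->6
final graph: no rule applies after step 3
NF nodes: {0:A, 1:B, 2:A, 3:C, 6:A, 8:A}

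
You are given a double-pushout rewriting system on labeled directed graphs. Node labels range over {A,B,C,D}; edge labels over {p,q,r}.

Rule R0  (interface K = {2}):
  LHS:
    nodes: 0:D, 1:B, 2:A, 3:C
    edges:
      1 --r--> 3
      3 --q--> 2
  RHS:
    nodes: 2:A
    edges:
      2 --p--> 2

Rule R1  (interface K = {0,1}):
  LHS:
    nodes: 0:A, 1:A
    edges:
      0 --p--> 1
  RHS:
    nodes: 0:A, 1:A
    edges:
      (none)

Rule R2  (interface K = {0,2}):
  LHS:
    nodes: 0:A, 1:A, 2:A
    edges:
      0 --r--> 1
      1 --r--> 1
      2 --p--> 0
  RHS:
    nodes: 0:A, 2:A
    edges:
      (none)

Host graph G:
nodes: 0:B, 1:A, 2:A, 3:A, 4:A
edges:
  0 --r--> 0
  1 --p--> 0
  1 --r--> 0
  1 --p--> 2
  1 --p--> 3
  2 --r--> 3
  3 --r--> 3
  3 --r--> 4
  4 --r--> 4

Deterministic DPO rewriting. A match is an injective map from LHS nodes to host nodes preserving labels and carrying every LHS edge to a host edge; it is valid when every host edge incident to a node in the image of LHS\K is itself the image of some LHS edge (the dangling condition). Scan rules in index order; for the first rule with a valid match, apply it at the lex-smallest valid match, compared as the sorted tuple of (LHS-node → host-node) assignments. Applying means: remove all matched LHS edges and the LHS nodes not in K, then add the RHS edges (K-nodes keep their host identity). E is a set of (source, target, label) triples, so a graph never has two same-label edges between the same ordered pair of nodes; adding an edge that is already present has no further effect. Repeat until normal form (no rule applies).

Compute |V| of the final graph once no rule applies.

[0] host  ⇒  5 nodes, 9 edges  {0-r->0 1-p->0 1-r->0 1-p->2 1-p->3 2-r->3 3-r->3 3-r->4 4-r->4}
[1] R1 @ {0↦1, 1↦2}  ⇒  5 nodes, 8 edges  {0-r->0 1-p->0 1-r->0 1-p->3 2-r->3 3-r->3 3-r->4 4-r->4}
[2] R1 @ {0↦1, 1↦3}  ⇒  5 nodes, 7 edges  {0-r->0 1-p->0 1-r->0 2-r->3 3-r->3 3-r->4 4-r->4}
normal form: no rule applies after step 2
NF nodes: {0:B, 1:A, 2:A, 3:A, 4:A}

Answer: 5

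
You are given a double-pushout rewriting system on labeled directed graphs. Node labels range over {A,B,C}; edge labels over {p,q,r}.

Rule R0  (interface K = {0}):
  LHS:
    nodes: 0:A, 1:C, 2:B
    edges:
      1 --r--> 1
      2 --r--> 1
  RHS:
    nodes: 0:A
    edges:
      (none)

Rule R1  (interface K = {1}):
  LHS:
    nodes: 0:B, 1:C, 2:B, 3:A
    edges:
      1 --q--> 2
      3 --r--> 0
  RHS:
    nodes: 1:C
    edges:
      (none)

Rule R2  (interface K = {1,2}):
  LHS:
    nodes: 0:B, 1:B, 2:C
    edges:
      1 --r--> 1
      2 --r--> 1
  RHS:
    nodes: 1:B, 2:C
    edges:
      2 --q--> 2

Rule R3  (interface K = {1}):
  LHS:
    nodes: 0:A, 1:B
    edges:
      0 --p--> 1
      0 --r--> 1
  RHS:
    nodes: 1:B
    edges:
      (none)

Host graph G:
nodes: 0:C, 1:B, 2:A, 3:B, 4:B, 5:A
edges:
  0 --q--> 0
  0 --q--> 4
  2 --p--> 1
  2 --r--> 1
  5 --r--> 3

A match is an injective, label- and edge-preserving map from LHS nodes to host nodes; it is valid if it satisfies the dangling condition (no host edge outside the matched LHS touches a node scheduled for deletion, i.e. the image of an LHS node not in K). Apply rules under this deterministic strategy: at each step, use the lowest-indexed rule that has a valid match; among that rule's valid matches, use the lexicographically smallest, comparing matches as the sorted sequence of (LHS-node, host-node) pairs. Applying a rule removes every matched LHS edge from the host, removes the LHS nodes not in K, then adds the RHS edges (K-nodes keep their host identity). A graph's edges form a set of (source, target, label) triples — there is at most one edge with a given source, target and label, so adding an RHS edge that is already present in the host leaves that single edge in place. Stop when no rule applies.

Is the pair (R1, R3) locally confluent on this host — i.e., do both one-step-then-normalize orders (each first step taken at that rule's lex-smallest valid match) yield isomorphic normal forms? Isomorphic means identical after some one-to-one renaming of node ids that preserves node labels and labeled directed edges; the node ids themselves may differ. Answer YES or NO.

Answer: YES

Steps:
branch R1-first: apply at {0↦3, 1↦0, 2↦4, 3↦5} → |E|=3, then 1 more step(s) → NF |V|=2 |E|=1 V={0:C, 1:B} E=0-q->0
branch R3-first: apply at {0↦2, 1↦1} → |E|=3, then 1 more step(s) → NF |V|=2 |E|=1 V={0:C, 1:B} E=0-q->0
graphs isomorphic (equal up to label-preserving node renaming)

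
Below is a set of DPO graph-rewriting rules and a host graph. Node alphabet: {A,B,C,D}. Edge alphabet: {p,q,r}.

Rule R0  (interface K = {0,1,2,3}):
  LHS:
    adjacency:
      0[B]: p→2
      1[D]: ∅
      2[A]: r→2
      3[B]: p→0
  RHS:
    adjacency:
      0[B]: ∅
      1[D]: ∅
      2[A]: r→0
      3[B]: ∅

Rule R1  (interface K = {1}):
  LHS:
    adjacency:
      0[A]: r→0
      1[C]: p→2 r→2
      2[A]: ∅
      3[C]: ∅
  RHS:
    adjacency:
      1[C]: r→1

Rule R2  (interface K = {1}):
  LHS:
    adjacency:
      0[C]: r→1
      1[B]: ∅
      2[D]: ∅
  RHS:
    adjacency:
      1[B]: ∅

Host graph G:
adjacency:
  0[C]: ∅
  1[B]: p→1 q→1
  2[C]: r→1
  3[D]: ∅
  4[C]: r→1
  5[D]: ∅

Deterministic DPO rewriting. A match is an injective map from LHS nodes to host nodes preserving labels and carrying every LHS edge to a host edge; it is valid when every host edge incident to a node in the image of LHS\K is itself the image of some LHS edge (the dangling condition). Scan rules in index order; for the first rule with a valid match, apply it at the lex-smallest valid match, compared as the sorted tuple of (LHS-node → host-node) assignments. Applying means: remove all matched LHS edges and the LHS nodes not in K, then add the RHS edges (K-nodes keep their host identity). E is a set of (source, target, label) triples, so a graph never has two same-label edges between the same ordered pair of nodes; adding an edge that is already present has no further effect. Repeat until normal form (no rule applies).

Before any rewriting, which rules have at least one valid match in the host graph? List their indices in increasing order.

Answer: [R2]

Steps:
R0: no valid match — LHS pattern not found
R1: no valid match — LHS pattern not found
R2: 4 valid matches — {0↦2, 1↦1, 2↦3}, {0↦2, 1↦1, 2↦5}, {0↦4, 1↦1, 2↦3} (+1 more)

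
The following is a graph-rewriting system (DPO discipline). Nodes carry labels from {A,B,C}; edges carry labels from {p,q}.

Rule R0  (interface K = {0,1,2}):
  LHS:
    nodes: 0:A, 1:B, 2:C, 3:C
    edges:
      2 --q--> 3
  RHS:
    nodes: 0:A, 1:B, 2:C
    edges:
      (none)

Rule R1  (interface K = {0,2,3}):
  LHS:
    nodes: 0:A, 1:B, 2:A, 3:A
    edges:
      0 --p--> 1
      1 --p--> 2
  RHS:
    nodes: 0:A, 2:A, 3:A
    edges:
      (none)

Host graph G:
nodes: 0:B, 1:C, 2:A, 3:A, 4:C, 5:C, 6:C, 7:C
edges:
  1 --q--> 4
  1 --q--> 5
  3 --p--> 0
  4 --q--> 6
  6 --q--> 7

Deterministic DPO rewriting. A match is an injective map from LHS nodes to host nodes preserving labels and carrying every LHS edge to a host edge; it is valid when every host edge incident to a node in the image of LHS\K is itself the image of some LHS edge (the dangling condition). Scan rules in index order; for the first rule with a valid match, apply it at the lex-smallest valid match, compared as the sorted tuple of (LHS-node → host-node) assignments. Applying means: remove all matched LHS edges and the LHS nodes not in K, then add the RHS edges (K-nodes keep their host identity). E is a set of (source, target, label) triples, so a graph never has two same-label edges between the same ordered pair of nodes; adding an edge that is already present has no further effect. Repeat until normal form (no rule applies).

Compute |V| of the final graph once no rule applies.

[0] host  ⇒  8 nodes, 5 edges  {1-q->4 1-q->5 3-p->0 4-q->6 6-q->7}
[1] R0 @ {0↦2, 1↦0, 2↦1, 3↦5}  ⇒  7 nodes, 4 edges  {1-q->4 3-p->0 4-q->6 6-q->7}
[2] R0 @ {0↦2, 1↦0, 2↦6, 3↦7}  ⇒  6 nodes, 3 edges  {1-q->4 3-p->0 4-q->6}
[3] R0 @ {0↦2, 1↦0, 2↦4, 3↦6}  ⇒  5 nodes, 2 edges  {1-q->4 3-p->0}
[4] R0 @ {0↦2, 1↦0, 2↦1, 3↦4}  ⇒  4 nodes, 1 edges  {3-p->0}
halt: no rule applies after step 4
NF nodes: {0:B, 1:C, 2:A, 3:A}

Answer: 4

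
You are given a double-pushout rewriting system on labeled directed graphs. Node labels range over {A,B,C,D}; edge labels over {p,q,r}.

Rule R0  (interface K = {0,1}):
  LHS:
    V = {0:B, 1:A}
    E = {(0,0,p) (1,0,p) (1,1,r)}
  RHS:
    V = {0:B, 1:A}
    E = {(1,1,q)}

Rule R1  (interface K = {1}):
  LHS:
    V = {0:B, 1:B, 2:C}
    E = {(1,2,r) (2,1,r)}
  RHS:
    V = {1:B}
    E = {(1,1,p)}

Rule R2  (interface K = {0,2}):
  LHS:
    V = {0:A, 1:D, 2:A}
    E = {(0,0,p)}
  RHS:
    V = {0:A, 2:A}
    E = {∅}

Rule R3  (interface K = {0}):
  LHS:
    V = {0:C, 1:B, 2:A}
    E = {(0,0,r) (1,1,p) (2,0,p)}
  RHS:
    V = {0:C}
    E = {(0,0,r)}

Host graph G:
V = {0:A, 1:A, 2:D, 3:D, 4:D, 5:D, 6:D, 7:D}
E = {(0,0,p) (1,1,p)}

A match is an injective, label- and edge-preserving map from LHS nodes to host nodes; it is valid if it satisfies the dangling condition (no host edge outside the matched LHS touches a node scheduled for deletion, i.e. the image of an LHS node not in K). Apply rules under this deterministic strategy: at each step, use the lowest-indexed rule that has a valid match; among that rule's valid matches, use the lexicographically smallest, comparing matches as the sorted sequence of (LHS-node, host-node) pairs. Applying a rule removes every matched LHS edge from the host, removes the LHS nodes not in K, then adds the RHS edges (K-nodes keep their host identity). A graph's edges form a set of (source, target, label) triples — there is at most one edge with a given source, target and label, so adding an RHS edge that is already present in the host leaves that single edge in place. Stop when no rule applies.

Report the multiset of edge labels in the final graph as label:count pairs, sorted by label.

Answer: (no edges)

Steps:
initial: |V|=8 |E|=2  E = 0-p->0 1-p->1
step 1: apply R2 at {0↦0, 1↦2, 2↦1}  → |V|=7 |E|=1  E = 1-p->1
step 2: apply R2 at {0↦1, 1↦3, 2↦0}  → |V|=6 |E|=0  E = ∅
halt: no rule applies after step 2
NF edges: []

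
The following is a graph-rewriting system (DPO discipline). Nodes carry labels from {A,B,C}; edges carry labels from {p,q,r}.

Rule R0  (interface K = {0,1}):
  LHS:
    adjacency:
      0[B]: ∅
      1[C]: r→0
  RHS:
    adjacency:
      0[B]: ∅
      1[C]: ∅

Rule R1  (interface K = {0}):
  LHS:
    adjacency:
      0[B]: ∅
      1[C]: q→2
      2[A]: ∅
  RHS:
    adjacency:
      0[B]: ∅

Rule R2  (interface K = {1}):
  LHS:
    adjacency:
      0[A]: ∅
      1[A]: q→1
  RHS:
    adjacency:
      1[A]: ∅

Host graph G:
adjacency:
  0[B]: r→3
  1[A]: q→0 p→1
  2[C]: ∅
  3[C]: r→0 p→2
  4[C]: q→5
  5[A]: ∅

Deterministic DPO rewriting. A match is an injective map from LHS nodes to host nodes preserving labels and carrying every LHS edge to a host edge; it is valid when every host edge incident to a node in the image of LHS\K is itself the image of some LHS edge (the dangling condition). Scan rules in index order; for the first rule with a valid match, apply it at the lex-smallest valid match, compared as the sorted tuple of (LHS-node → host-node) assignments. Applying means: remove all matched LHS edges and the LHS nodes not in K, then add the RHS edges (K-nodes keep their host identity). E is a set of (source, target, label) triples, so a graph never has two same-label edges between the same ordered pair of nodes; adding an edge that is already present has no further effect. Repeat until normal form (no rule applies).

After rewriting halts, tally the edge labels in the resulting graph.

[0] host  ⇒  6 nodes, 6 edges  {0-r->3 1-q->0 1-p->1 3-r->0 3-p->2 4-q->5}
[1] R0 @ {0↦0, 1↦3}  ⇒  6 nodes, 5 edges  {0-r->3 1-q->0 1-p->1 3-p->2 4-q->5}
[2] R1 @ {0↦0, 1↦4, 2↦5}  ⇒  4 nodes, 4 edges  {0-r->3 1-q->0 1-p->1 3-p->2}
halt: no rule applies after step 2
NF edges: [(0, 3, 'r'), (1, 0, 'q'), (1, 1, 'p'), (3, 2, 'p')]

Answer: p:2 q:1 r:1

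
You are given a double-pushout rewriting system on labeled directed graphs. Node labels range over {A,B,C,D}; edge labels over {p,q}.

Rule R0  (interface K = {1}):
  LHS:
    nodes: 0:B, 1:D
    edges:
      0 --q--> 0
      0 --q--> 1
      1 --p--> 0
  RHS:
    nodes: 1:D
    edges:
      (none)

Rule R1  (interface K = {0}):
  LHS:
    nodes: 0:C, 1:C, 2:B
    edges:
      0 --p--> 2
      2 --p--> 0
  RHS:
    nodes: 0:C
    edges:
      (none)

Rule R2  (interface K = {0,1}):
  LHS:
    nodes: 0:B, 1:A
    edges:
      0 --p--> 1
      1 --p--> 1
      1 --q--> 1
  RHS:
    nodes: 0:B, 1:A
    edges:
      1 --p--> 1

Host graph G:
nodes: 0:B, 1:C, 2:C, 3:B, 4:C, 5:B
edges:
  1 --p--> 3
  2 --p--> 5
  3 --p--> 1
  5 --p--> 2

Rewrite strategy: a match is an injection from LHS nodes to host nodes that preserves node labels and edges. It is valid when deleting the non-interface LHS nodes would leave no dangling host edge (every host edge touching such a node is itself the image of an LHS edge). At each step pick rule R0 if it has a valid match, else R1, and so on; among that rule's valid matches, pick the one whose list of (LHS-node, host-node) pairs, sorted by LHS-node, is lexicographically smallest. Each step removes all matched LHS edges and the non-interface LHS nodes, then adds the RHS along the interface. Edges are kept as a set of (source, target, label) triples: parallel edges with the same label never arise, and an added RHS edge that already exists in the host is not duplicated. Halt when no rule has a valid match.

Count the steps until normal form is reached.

Answer: 2

Rewrite trace:
start.  V:6 E:4  edges: 1-p->3 2-p->5 3-p->1 5-p->2
1. fire R1 via {0↦1, 1↦4, 2↦3}  →  V:4 E:2  edges: 2-p->5 5-p->2
2. fire R1 via {0↦2, 1↦1, 2↦5}  →  V:2 E:0  edges: ∅
normal form: no rule applies after step 2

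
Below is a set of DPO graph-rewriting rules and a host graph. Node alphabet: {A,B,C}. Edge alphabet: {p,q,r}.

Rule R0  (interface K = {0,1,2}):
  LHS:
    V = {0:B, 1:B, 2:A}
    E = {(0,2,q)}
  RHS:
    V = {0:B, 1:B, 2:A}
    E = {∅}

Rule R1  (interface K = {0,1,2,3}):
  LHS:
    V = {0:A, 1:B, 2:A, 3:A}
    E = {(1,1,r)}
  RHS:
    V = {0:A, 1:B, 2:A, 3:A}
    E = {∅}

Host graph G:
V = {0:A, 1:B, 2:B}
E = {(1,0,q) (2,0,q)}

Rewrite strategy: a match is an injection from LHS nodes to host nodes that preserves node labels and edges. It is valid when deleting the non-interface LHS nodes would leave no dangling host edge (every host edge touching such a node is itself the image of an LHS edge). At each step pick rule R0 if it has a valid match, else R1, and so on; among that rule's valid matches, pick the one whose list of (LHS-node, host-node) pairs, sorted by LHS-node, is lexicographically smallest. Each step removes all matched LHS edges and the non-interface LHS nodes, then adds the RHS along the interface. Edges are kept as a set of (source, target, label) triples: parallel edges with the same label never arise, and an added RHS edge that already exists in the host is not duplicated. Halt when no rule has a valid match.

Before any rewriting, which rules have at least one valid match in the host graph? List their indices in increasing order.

R0: 2 valid matches — {0↦1, 1↦2, 2↦0}, {0↦2, 1↦1, 2↦0}
R1: no valid match — LHS pattern not found

Answer: [R0]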